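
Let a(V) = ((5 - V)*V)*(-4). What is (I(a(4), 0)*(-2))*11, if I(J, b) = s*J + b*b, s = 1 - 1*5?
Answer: -1408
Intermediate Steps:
s = -4 (s = 1 - 5 = -4)
a(V) = -4*V*(5 - V) (a(V) = (V*(5 - V))*(-4) = -4*V*(5 - V))
I(J, b) = b**2 - 4*J (I(J, b) = -4*J + b*b = -4*J + b**2 = b**2 - 4*J)
(I(a(4), 0)*(-2))*11 = ((0**2 - 16*4*(-5 + 4))*(-2))*11 = ((0 - 16*4*(-1))*(-2))*11 = ((0 - 4*(-16))*(-2))*11 = ((0 + 64)*(-2))*11 = (64*(-2))*11 = -128*11 = -1408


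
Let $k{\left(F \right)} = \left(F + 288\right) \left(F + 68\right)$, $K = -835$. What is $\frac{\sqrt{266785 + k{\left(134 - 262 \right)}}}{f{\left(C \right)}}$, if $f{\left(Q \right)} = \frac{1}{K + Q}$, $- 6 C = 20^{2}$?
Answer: $- \frac{2705 \sqrt{257185}}{3} \approx -4.5727 \cdot 10^{5}$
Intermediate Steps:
$C = - \frac{200}{3}$ ($C = - \frac{20^{2}}{6} = \left(- \frac{1}{6}\right) 400 = - \frac{200}{3} \approx -66.667$)
$f{\left(Q \right)} = \frac{1}{-835 + Q}$
$k{\left(F \right)} = \left(68 + F\right) \left(288 + F\right)$ ($k{\left(F \right)} = \left(288 + F\right) \left(68 + F\right) = \left(68 + F\right) \left(288 + F\right)$)
$\frac{\sqrt{266785 + k{\left(134 - 262 \right)}}}{f{\left(C \right)}} = \frac{\sqrt{266785 + \left(19584 + \left(134 - 262\right)^{2} + 356 \left(134 - 262\right)\right)}}{\frac{1}{-835 - \frac{200}{3}}} = \frac{\sqrt{266785 + \left(19584 + \left(-128\right)^{2} + 356 \left(-128\right)\right)}}{\frac{1}{- \frac{2705}{3}}} = \frac{\sqrt{266785 + \left(19584 + 16384 - 45568\right)}}{- \frac{3}{2705}} = \sqrt{266785 - 9600} \left(- \frac{2705}{3}\right) = \sqrt{257185} \left(- \frac{2705}{3}\right) = - \frac{2705 \sqrt{257185}}{3}$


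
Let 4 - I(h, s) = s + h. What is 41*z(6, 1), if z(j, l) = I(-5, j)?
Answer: 123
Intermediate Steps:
I(h, s) = 4 - h - s (I(h, s) = 4 - (s + h) = 4 - (h + s) = 4 + (-h - s) = 4 - h - s)
z(j, l) = 9 - j (z(j, l) = 4 - 1*(-5) - j = 4 + 5 - j = 9 - j)
41*z(6, 1) = 41*(9 - 1*6) = 41*(9 - 6) = 41*3 = 123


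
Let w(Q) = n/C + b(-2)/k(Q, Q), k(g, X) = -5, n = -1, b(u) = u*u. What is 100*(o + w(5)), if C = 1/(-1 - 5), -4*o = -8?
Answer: 720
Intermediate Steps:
b(u) = u²
o = 2 (o = -¼*(-8) = 2)
C = -⅙ (C = 1/(-6) = -⅙ ≈ -0.16667)
w(Q) = 26/5 (w(Q) = -1/(-⅙) + (-2)²/(-5) = -1*(-6) + 4*(-⅕) = 6 - ⅘ = 26/5)
100*(o + w(5)) = 100*(2 + 26/5) = 100*(36/5) = 720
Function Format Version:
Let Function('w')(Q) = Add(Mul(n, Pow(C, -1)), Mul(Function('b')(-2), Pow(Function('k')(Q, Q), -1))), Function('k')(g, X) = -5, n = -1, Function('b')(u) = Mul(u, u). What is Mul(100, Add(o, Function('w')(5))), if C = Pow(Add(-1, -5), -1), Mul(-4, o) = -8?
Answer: 720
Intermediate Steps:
Function('b')(u) = Pow(u, 2)
o = 2 (o = Mul(Rational(-1, 4), -8) = 2)
C = Rational(-1, 6) (C = Pow(-6, -1) = Rational(-1, 6) ≈ -0.16667)
Function('w')(Q) = Rational(26, 5) (Function('w')(Q) = Add(Mul(-1, Pow(Rational(-1, 6), -1)), Mul(Pow(-2, 2), Pow(-5, -1))) = Add(Mul(-1, -6), Mul(4, Rational(-1, 5))) = Add(6, Rational(-4, 5)) = Rational(26, 5))
Mul(100, Add(o, Function('w')(5))) = Mul(100, Add(2, Rational(26, 5))) = Mul(100, Rational(36, 5)) = 720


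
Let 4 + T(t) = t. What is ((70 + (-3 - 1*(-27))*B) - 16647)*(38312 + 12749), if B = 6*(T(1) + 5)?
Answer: -831732629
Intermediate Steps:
T(t) = -4 + t
B = 12 (B = 6*((-4 + 1) + 5) = 6*(-3 + 5) = 6*2 = 12)
((70 + (-3 - 1*(-27))*B) - 16647)*(38312 + 12749) = ((70 + (-3 - 1*(-27))*12) - 16647)*(38312 + 12749) = ((70 + (-3 + 27)*12) - 16647)*51061 = ((70 + 24*12) - 16647)*51061 = ((70 + 288) - 16647)*51061 = (358 - 16647)*51061 = -16289*51061 = -831732629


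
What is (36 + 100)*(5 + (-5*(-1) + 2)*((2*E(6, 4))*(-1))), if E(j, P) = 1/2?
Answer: -272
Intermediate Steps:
E(j, P) = 1/2
(36 + 100)*(5 + (-5*(-1) + 2)*((2*E(6, 4))*(-1))) = (36 + 100)*(5 + (-5*(-1) + 2)*((2*(1/2))*(-1))) = 136*(5 + (5 + 2)*(1*(-1))) = 136*(5 + 7*(-1)) = 136*(5 - 7) = 136*(-2) = -272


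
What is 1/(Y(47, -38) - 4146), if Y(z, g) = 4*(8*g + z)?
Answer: -1/5174 ≈ -0.00019327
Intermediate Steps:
Y(z, g) = 4*z + 32*g (Y(z, g) = 4*(z + 8*g) = 4*z + 32*g)
1/(Y(47, -38) - 4146) = 1/((4*47 + 32*(-38)) - 4146) = 1/((188 - 1216) - 4146) = 1/(-1028 - 4146) = 1/(-5174) = -1/5174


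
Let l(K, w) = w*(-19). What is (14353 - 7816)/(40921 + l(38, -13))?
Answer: 6537/41168 ≈ 0.15879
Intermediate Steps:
l(K, w) = -19*w
(14353 - 7816)/(40921 + l(38, -13)) = (14353 - 7816)/(40921 - 19*(-13)) = 6537/(40921 + 247) = 6537/41168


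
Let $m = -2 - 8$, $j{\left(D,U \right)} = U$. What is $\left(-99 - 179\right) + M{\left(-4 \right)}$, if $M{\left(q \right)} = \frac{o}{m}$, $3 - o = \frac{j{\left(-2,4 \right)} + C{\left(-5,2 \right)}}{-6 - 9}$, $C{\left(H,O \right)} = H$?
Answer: $- \frac{20872}{75} \approx -278.29$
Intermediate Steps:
$m = -10$ ($m = -2 - 8 = -10$)
$o = \frac{44}{15}$ ($o = 3 - \frac{4 - 5}{-6 - 9} = 3 - - \frac{1}{-15} = 3 - \left(-1\right) \left(- \frac{1}{15}\right) = 3 - \frac{1}{15} = \frac{44}{15} \approx 2.9333$)
$M{\left(q \right)} = - \frac{22}{75}$ ($M{\left(q \right)} = \frac{44}{15 \left(-10\right)} = \frac{44}{15} \left(- \frac{1}{10}\right) = - \frac{22}{75}$)
$\left(-99 - 179\right) + M{\left(-4 \right)} = \left(-99 - 179\right) - \frac{22}{75} = -278 - \frac{22}{75} = - \frac{20872}{75}$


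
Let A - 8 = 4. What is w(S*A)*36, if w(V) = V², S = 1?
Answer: 5184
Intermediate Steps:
A = 12 (A = 8 + 4 = 12)
w(S*A)*36 = (1*12)²*36 = 12²*36 = 144*36 = 5184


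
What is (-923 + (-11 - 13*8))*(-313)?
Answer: 324894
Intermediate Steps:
(-923 + (-11 - 13*8))*(-313) = (-923 + (-11 - 104))*(-313) = (-923 - 115)*(-313) = -1038*(-313) = 324894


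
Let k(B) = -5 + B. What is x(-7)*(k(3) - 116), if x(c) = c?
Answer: 826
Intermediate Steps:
x(-7)*(k(3) - 116) = -7*((-5 + 3) - 116) = -7*(-2 - 116) = -7*(-118) = 826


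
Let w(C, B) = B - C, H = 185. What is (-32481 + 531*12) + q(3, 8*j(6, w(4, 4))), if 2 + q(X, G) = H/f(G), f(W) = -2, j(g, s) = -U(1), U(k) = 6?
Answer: -52407/2 ≈ -26204.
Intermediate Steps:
j(g, s) = -6 (j(g, s) = -1*6 = -6)
q(X, G) = -189/2 (q(X, G) = -2 + 185/(-2) = -2 + 185*(-½) = -2 - 185/2 = -189/2)
(-32481 + 531*12) + q(3, 8*j(6, w(4, 4))) = (-32481 + 531*12) - 189/2 = (-32481 + 6372) - 189/2 = -26109 - 189/2 = -52407/2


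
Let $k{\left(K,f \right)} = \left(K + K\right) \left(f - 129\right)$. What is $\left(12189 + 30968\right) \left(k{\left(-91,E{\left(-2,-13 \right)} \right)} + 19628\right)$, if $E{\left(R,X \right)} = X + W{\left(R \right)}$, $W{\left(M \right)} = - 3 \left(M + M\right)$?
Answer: $1868180216$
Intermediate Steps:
$W{\left(M \right)} = - 6 M$ ($W{\left(M \right)} = - 3 \cdot 2 M = - 6 M$)
$E{\left(R,X \right)} = X - 6 R$
$k{\left(K,f \right)} = 2 K \left(-129 + f\right)$
$\left(12189 + 30968\right) \left(k{\left(-91,E{\left(-2,-13 \right)} \right)} + 19628\right) = \left(12189 + 30968\right) \left(2 \left(-91\right) \left(-129 - 1\right) + 19628\right) = 43157 \left(2 \left(-91\right) \left(-129 + \left(-13 + 12\right)\right) + 19628\right) = 43157 \left(2 \left(-91\right) \left(-129 - 1\right) + 19628\right) = 43157 \left(2 \left(-91\right) \left(-130\right) + 19628\right) = 43157 \left(23660 + 19628\right) = 43157 \cdot 43288 = 1868180216$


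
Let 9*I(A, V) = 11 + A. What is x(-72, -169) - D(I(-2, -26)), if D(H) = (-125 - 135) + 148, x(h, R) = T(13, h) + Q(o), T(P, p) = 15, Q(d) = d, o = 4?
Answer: 131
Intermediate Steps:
I(A, V) = 11/9 + A/9 (I(A, V) = (11 + A)/9 = 11/9 + A/9)
x(h, R) = 19 (x(h, R) = 15 + 4 = 19)
D(H) = -112 (D(H) = -260 + 148 = -112)
x(-72, -169) - D(I(-2, -26)) = 19 - 1*(-112) = 19 + 112 = 131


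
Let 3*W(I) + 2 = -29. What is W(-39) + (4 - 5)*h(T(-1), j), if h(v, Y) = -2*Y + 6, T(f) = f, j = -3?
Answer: -67/3 ≈ -22.333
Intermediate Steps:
W(I) = -31/3 (W(I) = -⅔ + (⅓)*(-29) = -⅔ - 29/3 = -31/3)
h(v, Y) = 6 - 2*Y
W(-39) + (4 - 5)*h(T(-1), j) = -31/3 + (4 - 5)*(6 - 2*(-3)) = -31/3 - (6 + 6) = -31/3 - 1*12 = -31/3 - 12 = -67/3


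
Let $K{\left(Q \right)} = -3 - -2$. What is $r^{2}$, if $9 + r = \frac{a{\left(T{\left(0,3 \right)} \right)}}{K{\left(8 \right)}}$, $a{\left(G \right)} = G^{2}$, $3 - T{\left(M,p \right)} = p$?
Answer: $81$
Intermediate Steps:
$T{\left(M,p \right)} = 3 - p$
$K{\left(Q \right)} = -1$ ($K{\left(Q \right)} = -3 + 2 = -1$)
$r = -9$ ($r = -9 + \frac{\left(3 - 3\right)^{2}}{-1} = -9 + \left(3 - 3\right)^{2} \left(-1\right) = -9 + 0^{2} \left(-1\right) = -9 + 0 \left(-1\right) = -9 + 0 = -9$)
$r^{2} = \left(-9\right)^{2} = 81$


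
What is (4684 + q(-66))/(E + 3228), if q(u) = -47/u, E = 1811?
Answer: 309191/332574 ≈ 0.92969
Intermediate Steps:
(4684 + q(-66))/(E + 3228) = (4684 - 47/(-66))/(1811 + 3228) = (4684 - 47*(-1/66))/5039 = (4684 + 47/66)*(1/5039) = (309191/66)*(1/5039) = 309191/332574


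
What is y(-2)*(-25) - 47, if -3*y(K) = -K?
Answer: -91/3 ≈ -30.333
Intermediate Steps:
y(K) = K/3 (y(K) = -(-1)*K/3 = K/3)
y(-2)*(-25) - 47 = ((1/3)*(-2))*(-25) - 47 = -2/3*(-25) - 47 = 50/3 - 47 = -91/3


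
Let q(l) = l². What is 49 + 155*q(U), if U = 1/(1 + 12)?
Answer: 8436/169 ≈ 49.917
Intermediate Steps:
U = 1/13 ≈ 0.076923
49 + 155*q(U) = 49 + 155*(1/13)² = 49 + 155*(1/169) = 49 + 155/169 = 8436/169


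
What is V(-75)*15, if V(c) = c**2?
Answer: 84375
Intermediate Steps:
V(-75)*15 = (-75)**2*15 = 5625*15 = 84375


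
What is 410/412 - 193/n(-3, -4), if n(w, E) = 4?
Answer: -19469/412 ≈ -47.255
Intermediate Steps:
410/412 - 193/n(-3, -4) = 410/412 - 193/4 = 410*(1/412) - 193*¼ = 205/206 - 193/4 = -19469/412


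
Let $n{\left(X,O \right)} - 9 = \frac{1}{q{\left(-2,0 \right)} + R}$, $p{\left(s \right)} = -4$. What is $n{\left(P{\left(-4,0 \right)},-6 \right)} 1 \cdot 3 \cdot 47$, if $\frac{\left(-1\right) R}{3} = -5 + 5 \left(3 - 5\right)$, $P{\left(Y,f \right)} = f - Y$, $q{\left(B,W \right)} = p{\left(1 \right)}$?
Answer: $\frac{52170}{41} \approx 1272.4$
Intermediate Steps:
$q{\left(B,W \right)} = -4$
$R = 45$ ($R = - 3 \left(-5 + 5 \left(3 - 5\right)\right) = - 3 \left(-5 + 5 \left(-2\right)\right) = - 3 \left(-5 - 10\right) = \left(-3\right) \left(-15\right) = 45$)
$n{\left(X,O \right)} = \frac{370}{41}$ ($n{\left(X,O \right)} = 9 + \frac{1}{-4 + 45} = 9 + \frac{1}{41} = \frac{370}{41}$)
$n{\left(P{\left(-4,0 \right)},-6 \right)} 1 \cdot 3 \cdot 47 = \frac{370 \cdot 1 \cdot 3}{41} \cdot 47 = \frac{370}{41} \cdot 3 \cdot 47 = \frac{1110}{41} \cdot 47 = \frac{52170}{41}$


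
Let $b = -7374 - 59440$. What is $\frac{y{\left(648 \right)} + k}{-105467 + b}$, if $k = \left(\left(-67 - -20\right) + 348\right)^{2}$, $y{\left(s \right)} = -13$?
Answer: $- \frac{30196}{57427} \approx -0.52582$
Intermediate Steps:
$k = 90601$ ($k = \left(\left(-67 + 20\right) + 348\right)^{2} = \left(-47 + 348\right)^{2} = 301^{2} = 90601$)
$b = -66814$ ($b = -7374 - 59440 = -66814$)
$\frac{y{\left(648 \right)} + k}{-105467 + b} = \frac{-13 + 90601}{-105467 - 66814} = \frac{90588}{-172281} = 90588 \left(- \frac{1}{172281}\right) = - \frac{30196}{57427}$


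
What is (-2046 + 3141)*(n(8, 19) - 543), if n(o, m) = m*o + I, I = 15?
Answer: -411720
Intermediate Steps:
n(o, m) = 15 + m*o (n(o, m) = m*o + 15 = 15 + m*o)
(-2046 + 3141)*(n(8, 19) - 543) = (-2046 + 3141)*((15 + 19*8) - 543) = 1095*((15 + 152) - 543) = 1095*(167 - 543) = 1095*(-376) = -411720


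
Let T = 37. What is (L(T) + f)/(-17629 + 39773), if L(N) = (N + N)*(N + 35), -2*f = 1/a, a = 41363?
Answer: 440764127/1831884544 ≈ 0.24061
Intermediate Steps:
f = -1/82726 (f = -1/2/41363 = -1/2*1/41363 = -1/82726 ≈ -1.2088e-5)
L(N) = 2*N*(35 + N) (L(N) = (2*N)*(35 + N) = 2*N*(35 + N))
(L(T) + f)/(-17629 + 39773) = (2*37*(35 + 37) - 1/82726)/(-17629 + 39773) = (2*37*72 - 1/82726)/22144 = (5328 - 1/82726)*(1/22144) = (440764127/82726)*(1/22144) = 440764127/1831884544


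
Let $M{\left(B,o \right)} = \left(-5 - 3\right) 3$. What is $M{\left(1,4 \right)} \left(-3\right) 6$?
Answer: $432$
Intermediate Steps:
$M{\left(B,o \right)} = -24$ ($M{\left(B,o \right)} = \left(-8\right) 3 = -24$)
$M{\left(1,4 \right)} \left(-3\right) 6 = \left(-24\right) \left(-3\right) 6 = 72 \cdot 6 = 432$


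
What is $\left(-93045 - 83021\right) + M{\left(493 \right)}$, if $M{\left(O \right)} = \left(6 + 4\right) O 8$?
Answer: $-136626$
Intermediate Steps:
$M{\left(O \right)} = 80 O$ ($M{\left(O \right)} = 10 O 8 = 80 O$)
$\left(-93045 - 83021\right) + M{\left(493 \right)} = \left(-93045 - 83021\right) + 80 \cdot 493 = -176066 + 39440 = -136626$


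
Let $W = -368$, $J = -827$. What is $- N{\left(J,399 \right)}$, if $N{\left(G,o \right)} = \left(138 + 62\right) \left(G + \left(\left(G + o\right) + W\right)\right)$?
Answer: $324600$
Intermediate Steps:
$N{\left(G,o \right)} = -73600 + 200 o + 400 G$ ($N{\left(G,o \right)} = \left(138 + 62\right) \left(G - \left(368 - G - o\right)\right) = 200 \left(G + \left(-368 + G + o\right)\right) = 200 \left(-368 + o + 2 G\right) = -73600 + 200 o + 400 G$)
$- N{\left(J,399 \right)} = - (-73600 + 200 \cdot 399 + 400 \left(-827\right)) = - (-73600 + 79800 - 330800) = \left(-1\right) \left(-324600\right) = 324600$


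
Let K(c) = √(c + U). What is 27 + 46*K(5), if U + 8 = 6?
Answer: 27 + 46*√3 ≈ 106.67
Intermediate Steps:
U = -2 (U = -8 + 6 = -2)
K(c) = √(-2 + c) (K(c) = √(c - 2) = √(-2 + c))
27 + 46*K(5) = 27 + 46*√(-2 + 5) = 27 + 46*√3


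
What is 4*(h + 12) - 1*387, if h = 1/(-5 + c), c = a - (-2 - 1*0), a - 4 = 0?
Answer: -335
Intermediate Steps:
a = 4 (a = 4 + 0 = 4)
c = 6 (c = 4 - (-2 - 1*0) = 4 - (-2 + 0) = 4 - 1*(-2) = 4 + 2 = 6)
h = 1 (h = 1/(-5 + 6) = 1/1 = 1)
4*(h + 12) - 1*387 = 4*(1 + 12) - 1*387 = 4*13 - 387 = 52 - 387 = -335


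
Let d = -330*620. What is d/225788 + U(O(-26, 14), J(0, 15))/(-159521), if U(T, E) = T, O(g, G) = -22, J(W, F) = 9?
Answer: -8158257316/9004481887 ≈ -0.90602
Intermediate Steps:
d = -204600
d/225788 + U(O(-26, 14), J(0, 15))/(-159521) = -204600/225788 - 22/(-159521) = -204600*1/225788 - 22*(-1/159521) = -51150/56447 + 22/159521 = -8158257316/9004481887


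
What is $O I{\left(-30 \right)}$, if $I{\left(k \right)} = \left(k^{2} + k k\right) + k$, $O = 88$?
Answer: $155760$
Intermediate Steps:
$I{\left(k \right)} = k + 2 k^{2}$ ($I{\left(k \right)} = \left(k^{2} + k^{2}\right) + k = 2 k^{2} + k = k + 2 k^{2}$)
$O I{\left(-30 \right)} = 88 \left(- 30 \left(1 + 2 \left(-30\right)\right)\right) = 88 \left(- 30 \left(1 - 60\right)\right) = 88 \left(\left(-30\right) \left(-59\right)\right) = 88 \cdot 1770 = 155760$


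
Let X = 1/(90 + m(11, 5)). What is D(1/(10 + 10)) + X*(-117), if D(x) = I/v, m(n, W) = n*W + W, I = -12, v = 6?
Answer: -139/50 ≈ -2.7800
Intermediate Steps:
m(n, W) = W + W*n (m(n, W) = W*n + W = W + W*n)
X = 1/150 (X = 1/(90 + 5*(1 + 11)) = 1/(90 + 5*12) = 1/(90 + 60) = 1/150 ≈ 0.0066667)
D(x) = -2 (D(x) = -12/6 = -12*⅙ = -2)
D(1/(10 + 10)) + X*(-117) = -2 + (1/150)*(-117) = -2 - 39/50 = -139/50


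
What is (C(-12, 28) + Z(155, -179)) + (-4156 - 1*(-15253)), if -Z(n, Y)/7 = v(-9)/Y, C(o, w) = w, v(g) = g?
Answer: 1991312/179 ≈ 11125.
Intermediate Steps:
Z(n, Y) = 63/Y (Z(n, Y) = -(-63)/Y = 63/Y)
(C(-12, 28) + Z(155, -179)) + (-4156 - 1*(-15253)) = (28 + 63/(-179)) + (-4156 - 1*(-15253)) = (28 + 63*(-1/179)) + (-4156 + 15253) = (28 - 63/179) + 11097 = 4949/179 + 11097 = 1991312/179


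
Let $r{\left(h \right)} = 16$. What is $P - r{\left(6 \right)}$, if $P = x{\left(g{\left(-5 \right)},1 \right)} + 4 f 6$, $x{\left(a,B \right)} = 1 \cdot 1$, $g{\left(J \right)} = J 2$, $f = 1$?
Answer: $9$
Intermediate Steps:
$g{\left(J \right)} = 2 J$
$x{\left(a,B \right)} = 1$
$P = 25$ ($P = 1 + 4 \cdot 1 \cdot 6 = 1 + 4 \cdot 6 = 1 + 24 = 25$)
$P - r{\left(6 \right)} = 25 - 16 = 9$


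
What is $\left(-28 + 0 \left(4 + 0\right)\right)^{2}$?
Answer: $784$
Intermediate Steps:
$\left(-28 + 0 \left(4 + 0\right)\right)^{2} = \left(-28 + 0 \cdot 4\right)^{2} = \left(-28 + 0\right)^{2} = \left(-28\right)^{2} = 784$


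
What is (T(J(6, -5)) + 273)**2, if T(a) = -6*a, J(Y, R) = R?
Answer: 91809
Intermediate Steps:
(T(J(6, -5)) + 273)**2 = (-6*(-5) + 273)**2 = (30 + 273)**2 = 303**2 = 91809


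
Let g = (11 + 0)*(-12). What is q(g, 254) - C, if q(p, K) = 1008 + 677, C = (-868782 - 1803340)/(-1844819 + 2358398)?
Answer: 868052737/513579 ≈ 1690.2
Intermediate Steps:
g = -132 (g = 11*(-12) = -132)
C = -2672122/513579 ≈ -5.2029
q(p, K) = 1685
q(g, 254) - C = 1685 - 1*(-2672122/513579) = 1685 + 2672122/513579 = 868052737/513579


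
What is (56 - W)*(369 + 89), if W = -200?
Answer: 117248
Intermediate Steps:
(56 - W)*(369 + 89) = (56 - 1*(-200))*(369 + 89) = (56 + 200)*458 = 256*458 = 117248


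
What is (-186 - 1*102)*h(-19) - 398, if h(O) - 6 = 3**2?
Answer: -4718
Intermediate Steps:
h(O) = 15 (h(O) = 6 + 3**2 = 6 + 9 = 15)
(-186 - 1*102)*h(-19) - 398 = (-186 - 1*102)*15 - 398 = (-186 - 102)*15 - 398 = -288*15 - 398 = -4320 - 398 = -4718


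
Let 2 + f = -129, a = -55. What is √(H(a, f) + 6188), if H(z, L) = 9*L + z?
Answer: √4954 ≈ 70.385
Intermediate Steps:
f = -131 (f = -2 - 129 = -131)
H(z, L) = z + 9*L
√(H(a, f) + 6188) = √((-55 + 9*(-131)) + 6188) = √((-55 - 1179) + 6188) = √(-1234 + 6188) = √4954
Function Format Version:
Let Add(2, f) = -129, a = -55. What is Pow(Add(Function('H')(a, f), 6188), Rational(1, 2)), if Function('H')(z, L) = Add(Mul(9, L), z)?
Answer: Pow(4954, Rational(1, 2)) ≈ 70.385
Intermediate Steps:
f = -131 (f = Add(-2, -129) = -131)
Function('H')(z, L) = Add(z, Mul(9, L))
Pow(Add(Function('H')(a, f), 6188), Rational(1, 2)) = Pow(Add(Add(-55, Mul(9, -131)), 6188), Rational(1, 2)) = Pow(Add(Add(-55, -1179), 6188), Rational(1, 2)) = Pow(Add(-1234, 6188), Rational(1, 2)) = Pow(4954, Rational(1, 2))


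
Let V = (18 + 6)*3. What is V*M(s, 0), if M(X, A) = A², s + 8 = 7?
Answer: 0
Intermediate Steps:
s = -1 (s = -8 + 7 = -1)
V = 72 (V = 24*3 = 72)
V*M(s, 0) = 72*0² = 72*0 = 0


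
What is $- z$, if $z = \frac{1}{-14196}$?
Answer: $\frac{1}{14196} \approx 7.0442 \cdot 10^{-5}$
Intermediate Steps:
$z = - \frac{1}{14196} \approx -7.0442 \cdot 10^{-5}$
$- z = \left(-1\right) \left(- \frac{1}{14196}\right) = \frac{1}{14196}$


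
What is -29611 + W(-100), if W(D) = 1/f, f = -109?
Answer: -3227600/109 ≈ -29611.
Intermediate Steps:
W(D) = -1/109 (W(D) = 1/(-109) = -1/109)
-29611 + W(-100) = -29611 - 1/109 = -3227600/109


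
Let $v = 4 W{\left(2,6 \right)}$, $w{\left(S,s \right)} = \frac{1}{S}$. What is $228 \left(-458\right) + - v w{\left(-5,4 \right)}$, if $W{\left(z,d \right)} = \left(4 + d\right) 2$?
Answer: $-104408$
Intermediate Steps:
$W{\left(z,d \right)} = 8 + 2 d$
$v = 80$ ($v = 4 \left(8 + 2 \cdot 6\right) = 4 \left(8 + 12\right) = 4 \cdot 20 = 80$)
$228 \left(-458\right) + - v w{\left(-5,4 \right)} = 228 \left(-458\right) + \frac{\left(-1\right) 80}{-5} = -104424 - -16 = -104424 + 16 = -104408$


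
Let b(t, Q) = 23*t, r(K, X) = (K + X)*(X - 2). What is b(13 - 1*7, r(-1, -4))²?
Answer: 19044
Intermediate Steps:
r(K, X) = (-2 + X)*(K + X) (r(K, X) = (K + X)*(-2 + X) = (-2 + X)*(K + X))
b(13 - 1*7, r(-1, -4))² = (23*(13 - 1*7))² = (23*(13 - 7))² = (23*6)² = 138² = 19044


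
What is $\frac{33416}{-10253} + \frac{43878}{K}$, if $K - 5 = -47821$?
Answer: $- \frac{1023850295}{245128724} \approx -4.1768$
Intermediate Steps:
$K = -47816$ ($K = 5 - 47821 = -47816$)
$\frac{33416}{-10253} + \frac{43878}{K} = \frac{33416}{-10253} + \frac{43878}{-47816} = 33416 \left(- \frac{1}{10253}\right) + 43878 \left(- \frac{1}{47816}\right) = - \frac{33416}{10253} - \frac{21939}{23908} = - \frac{1023850295}{245128724}$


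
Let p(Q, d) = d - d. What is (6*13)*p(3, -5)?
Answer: 0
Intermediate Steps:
p(Q, d) = 0
(6*13)*p(3, -5) = (6*13)*0 = 78*0 = 0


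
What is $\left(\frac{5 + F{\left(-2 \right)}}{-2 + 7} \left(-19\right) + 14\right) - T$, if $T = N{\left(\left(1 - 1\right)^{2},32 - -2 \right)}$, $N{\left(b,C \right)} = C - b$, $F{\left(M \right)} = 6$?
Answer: $- \frac{309}{5} \approx -61.8$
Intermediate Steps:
$T = 34$ ($T = \left(32 - -2\right) - \left(1 - 1\right)^{2} = \left(32 + 2\right) - 0^{2} = 34 - 0 = 34 + 0 = 34$)
$\left(\frac{5 + F{\left(-2 \right)}}{-2 + 7} \left(-19\right) + 14\right) - T = \left(\frac{5 + 6}{-2 + 7} \left(-19\right) + 14\right) - 34 = \left(\frac{11}{5} \left(-19\right) + 14\right) - 34 = \left(- \frac{209}{5} + 14\right) - 34 = - \frac{139}{5} - 34 = - \frac{309}{5}$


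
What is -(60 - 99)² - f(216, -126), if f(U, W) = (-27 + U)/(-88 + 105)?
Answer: -26046/17 ≈ -1532.1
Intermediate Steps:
f(U, W) = -27/17 + U/17 (f(U, W) = (-27 + U)/17 = (-27 + U)*(1/17) = -27/17 + U/17)
-(60 - 99)² - f(216, -126) = -(60 - 99)² - (-27/17 + (1/17)*216) = -1*(-39)² - (-27/17 + 216/17) = -1*1521 - 1*189/17 = -1521 - 189/17 = -26046/17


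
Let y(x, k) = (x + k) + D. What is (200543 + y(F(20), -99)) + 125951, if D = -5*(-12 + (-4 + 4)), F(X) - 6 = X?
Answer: 326481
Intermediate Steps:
F(X) = 6 + X
D = 60 (D = -5*(-12 + 0) = -5*(-12) = 60)
y(x, k) = 60 + k + x (y(x, k) = (x + k) + 60 = (k + x) + 60 = 60 + k + x)
(200543 + y(F(20), -99)) + 125951 = (200543 + (60 - 99 + (6 + 20))) + 125951 = (200543 + (60 - 99 + 26)) + 125951 = (200543 - 13) + 125951 = 200530 + 125951 = 326481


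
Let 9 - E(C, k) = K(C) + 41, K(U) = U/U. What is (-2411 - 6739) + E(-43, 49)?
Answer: -9183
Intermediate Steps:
K(U) = 1
E(C, k) = -33 (E(C, k) = 9 - (1 + 41) = 9 - 1*42 = 9 - 42 = -33)
(-2411 - 6739) + E(-43, 49) = (-2411 - 6739) - 33 = -9150 - 33 = -9183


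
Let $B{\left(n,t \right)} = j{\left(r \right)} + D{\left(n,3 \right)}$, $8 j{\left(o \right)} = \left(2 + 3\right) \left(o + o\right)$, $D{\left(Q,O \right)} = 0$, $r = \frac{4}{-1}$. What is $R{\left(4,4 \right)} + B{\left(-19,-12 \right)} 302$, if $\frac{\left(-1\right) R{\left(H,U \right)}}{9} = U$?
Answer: $-1546$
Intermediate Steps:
$r = -4$ ($r = 4 \left(-1\right) = -4$)
$R{\left(H,U \right)} = - 9 U$
$j{\left(o \right)} = \frac{5 o}{4}$ ($j{\left(o \right)} = \frac{\left(2 + 3\right) \left(o + o\right)}{8} = \frac{5 \cdot 2 o}{8} = \frac{10 o}{8} = \frac{5 o}{4}$)
$B{\left(n,t \right)} = -5$ ($B{\left(n,t \right)} = \frac{5}{4} \left(-4\right) + 0 = -5 + 0 = -5$)
$R{\left(4,4 \right)} + B{\left(-19,-12 \right)} 302 = \left(-9\right) 4 - 1510 = -36 - 1510 = -1546$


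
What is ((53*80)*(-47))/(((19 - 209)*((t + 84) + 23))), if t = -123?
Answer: -2491/38 ≈ -65.553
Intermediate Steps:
((53*80)*(-47))/(((19 - 209)*((t + 84) + 23))) = ((53*80)*(-47))/(((19 - 209)*((-123 + 84) + 23))) = (4240*(-47))/((-190*(-39 + 23))) = -199280/((-190*(-16))) = -199280/3040 = -199280*1/3040 = -2491/38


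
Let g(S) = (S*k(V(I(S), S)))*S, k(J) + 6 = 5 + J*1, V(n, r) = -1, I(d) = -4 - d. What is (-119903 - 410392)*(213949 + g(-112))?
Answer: -100152043995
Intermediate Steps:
k(J) = -1 + J (k(J) = -6 + (5 + J*1) = -6 + (5 + J) = -1 + J)
g(S) = -2*S² (g(S) = (S*(-1 - 1))*S = (S*(-2))*S = (-2*S)*S = -2*S²)
(-119903 - 410392)*(213949 + g(-112)) = (-119903 - 410392)*(213949 - 2*(-112)²) = -530295*(213949 - 2*12544) = -530295*(213949 - 25088) = -530295*188861 = -100152043995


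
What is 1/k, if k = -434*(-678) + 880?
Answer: 1/295132 ≈ 3.3883e-6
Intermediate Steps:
k = 295132 (k = 294252 + 880 = 295132)
1/k = 1/295132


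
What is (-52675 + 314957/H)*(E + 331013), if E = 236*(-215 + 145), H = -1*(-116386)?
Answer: -1927941970775349/116386 ≈ -1.6565e+10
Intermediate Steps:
H = 116386
E = -16520 (E = 236*(-70) = -16520)
(-52675 + 314957/H)*(E + 331013) = (-52675 + 314957/116386)*(-16520 + 331013) = (-52675 + 314957*(1/116386))*314493 = (-52675 + 314957/116386)*314493 = -6130317593/116386*314493 = -1927941970775349/116386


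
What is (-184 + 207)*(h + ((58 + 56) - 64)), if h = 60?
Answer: 2530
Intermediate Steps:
(-184 + 207)*(h + ((58 + 56) - 64)) = (-184 + 207)*(60 + ((58 + 56) - 64)) = 23*(60 + (114 - 64)) = 23*(60 + 50) = 23*110 = 2530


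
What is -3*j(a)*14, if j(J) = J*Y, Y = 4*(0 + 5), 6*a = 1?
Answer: -140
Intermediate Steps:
a = ⅙ (a = (⅙)*1 = ⅙ ≈ 0.16667)
Y = 20 (Y = 4*5 = 20)
j(J) = 20*J (j(J) = J*20 = 20*J)
-3*j(a)*14 = -60/6*14 = -3*10/3*14 = -10*14 = -140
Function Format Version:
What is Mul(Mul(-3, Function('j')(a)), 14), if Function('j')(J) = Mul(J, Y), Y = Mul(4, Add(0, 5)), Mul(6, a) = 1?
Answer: -140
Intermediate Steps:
a = Rational(1, 6) (a = Mul(Rational(1, 6), 1) = Rational(1, 6) ≈ 0.16667)
Y = 20 (Y = Mul(4, 5) = 20)
Function('j')(J) = Mul(20, J) (Function('j')(J) = Mul(J, 20) = Mul(20, J))
Mul(Mul(-3, Function('j')(a)), 14) = Mul(Mul(-3, Mul(20, Rational(1, 6))), 14) = Mul(Mul(-3, Rational(10, 3)), 14) = Mul(-10, 14) = -140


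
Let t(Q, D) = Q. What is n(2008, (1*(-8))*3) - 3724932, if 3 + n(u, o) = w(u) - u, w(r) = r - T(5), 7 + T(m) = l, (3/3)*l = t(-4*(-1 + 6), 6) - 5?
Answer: -3724903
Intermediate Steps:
l = -25 (l = -4*(-1 + 6) - 5 = -4*5 - 5 = -20 - 5 = -25)
T(m) = -32 (T(m) = -7 - 25 = -32)
w(r) = 32 + r (w(r) = r - 1*(-32) = r + 32 = 32 + r)
n(u, o) = 29 (n(u, o) = -3 + ((32 + u) - u) = -3 + 32 = 29)
n(2008, (1*(-8))*3) - 3724932 = 29 - 3724932 = -3724903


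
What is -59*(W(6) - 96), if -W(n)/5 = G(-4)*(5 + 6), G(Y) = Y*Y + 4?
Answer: 70564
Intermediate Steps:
G(Y) = 4 + Y² (G(Y) = Y² + 4 = 4 + Y²)
W(n) = -1100 (W(n) = -5*(4 + (-4)²)*(5 + 6) = -5*(4 + 16)*11 = -100*11 = -5*220 = -1100)
-59*(W(6) - 96) = -59*(-1100 - 96) = -59*(-1196) = 70564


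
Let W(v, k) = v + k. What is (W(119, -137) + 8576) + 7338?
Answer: 15896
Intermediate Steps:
W(v, k) = k + v
(W(119, -137) + 8576) + 7338 = ((-137 + 119) + 8576) + 7338 = (-18 + 8576) + 7338 = 8558 + 7338 = 15896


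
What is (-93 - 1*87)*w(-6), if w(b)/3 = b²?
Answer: -19440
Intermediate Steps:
w(b) = 3*b²
(-93 - 1*87)*w(-6) = (-93 - 1*87)*(3*(-6)²) = (-93 - 87)*(3*36) = -180*108 = -19440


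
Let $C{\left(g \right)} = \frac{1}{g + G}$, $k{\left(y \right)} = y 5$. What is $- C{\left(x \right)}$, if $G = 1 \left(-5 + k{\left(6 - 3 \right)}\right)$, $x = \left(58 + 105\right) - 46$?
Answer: $- \frac{1}{127} \approx -0.007874$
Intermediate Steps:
$k{\left(y \right)} = 5 y$
$x = 117$ ($x = 163 - 46 = 117$)
$G = 10$ ($G = 1 \left(-5 + 5 \left(6 - 3\right)\right) = 1 \left(-5 + 5 \cdot 3\right) = 1 \left(-5 + 15\right) = 1 \cdot 10 = 10$)
$C{\left(g \right)} = \frac{1}{10 + g}$ ($C{\left(g \right)} = \frac{1}{g + 10} = \frac{1}{10 + g}$)
$- C{\left(x \right)} = - \frac{1}{10 + 117} = - \frac{1}{127}$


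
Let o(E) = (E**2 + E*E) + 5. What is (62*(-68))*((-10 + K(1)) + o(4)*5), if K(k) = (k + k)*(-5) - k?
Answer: -691424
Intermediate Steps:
K(k) = -11*k (K(k) = (2*k)*(-5) - k = -10*k - k = -11*k)
o(E) = 5 + 2*E**2 (o(E) = (E**2 + E**2) + 5 = 2*E**2 + 5 = 5 + 2*E**2)
(62*(-68))*((-10 + K(1)) + o(4)*5) = (62*(-68))*((-10 - 11*1) + (5 + 2*4**2)*5) = -4216*((-10 - 11) + (5 + 2*16)*5) = -4216*(-21 + (5 + 32)*5) = -4216*(-21 + 37*5) = -4216*(-21 + 185) = -4216*164 = -691424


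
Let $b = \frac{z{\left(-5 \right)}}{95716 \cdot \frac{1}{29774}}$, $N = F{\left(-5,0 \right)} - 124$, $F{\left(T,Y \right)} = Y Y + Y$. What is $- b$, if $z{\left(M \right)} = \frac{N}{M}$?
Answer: $- \frac{922994}{119645} \approx -7.7144$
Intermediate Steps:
$F{\left(T,Y \right)} = Y + Y^{2}$ ($F{\left(T,Y \right)} = Y^{2} + Y = Y + Y^{2}$)
$N = -124$ ($N = 0 \left(1 + 0\right) - 124 = 0 \cdot 1 - 124 = 0 - 124 = -124$)
$z{\left(M \right)} = - \frac{124}{M}$
$b = \frac{922994}{119645}$ ($b = \frac{\left(-124\right) \frac{1}{-5}}{95716 \cdot \frac{1}{29774}} = \frac{\left(-124\right) \left(- \frac{1}{5}\right)}{95716 \cdot \frac{1}{29774}} = \frac{124}{5 \cdot \frac{47858}{14887}} = \frac{124}{5} \cdot \frac{14887}{47858} = \frac{922994}{119645} \approx 7.7144$)
$- b = \left(-1\right) \frac{922994}{119645} = - \frac{922994}{119645}$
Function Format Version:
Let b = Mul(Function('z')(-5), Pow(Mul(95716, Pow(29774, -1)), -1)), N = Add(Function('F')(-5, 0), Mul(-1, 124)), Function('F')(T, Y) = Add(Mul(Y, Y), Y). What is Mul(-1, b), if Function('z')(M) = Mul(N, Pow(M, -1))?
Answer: Rational(-922994, 119645) ≈ -7.7144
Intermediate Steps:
Function('F')(T, Y) = Add(Y, Pow(Y, 2)) (Function('F')(T, Y) = Add(Pow(Y, 2), Y) = Add(Y, Pow(Y, 2)))
N = -124 (N = Add(Mul(0, Add(1, 0)), Mul(-1, 124)) = Add(Mul(0, 1), -124) = Add(0, -124) = -124)
Function('z')(M) = Mul(-124, Pow(M, -1))
b = Rational(922994, 119645) (b = Mul(Mul(-124, Pow(-5, -1)), Pow(Mul(95716, Pow(29774, -1)), -1)) = Mul(Mul(-124, Rational(-1, 5)), Pow(Mul(95716, Rational(1, 29774)), -1)) = Mul(Rational(124, 5), Pow(Rational(47858, 14887), -1)) = Mul(Rational(124, 5), Rational(14887, 47858)) = Rational(922994, 119645) ≈ 7.7144)
Mul(-1, b) = Mul(-1, Rational(922994, 119645)) = Rational(-922994, 119645)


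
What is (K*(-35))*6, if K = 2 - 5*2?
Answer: 1680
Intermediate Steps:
K = -8 (K = 2 - 10 = -8)
(K*(-35))*6 = -8*(-35)*6 = 280*6 = 1680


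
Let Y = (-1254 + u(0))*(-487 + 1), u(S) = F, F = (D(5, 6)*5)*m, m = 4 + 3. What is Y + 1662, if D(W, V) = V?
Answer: 509046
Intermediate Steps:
m = 7
F = 210 (F = (6*5)*7 = 30*7 = 210)
u(S) = 210
Y = 507384 (Y = (-1254 + 210)*(-487 + 1) = -1044*(-486) = 507384)
Y + 1662 = 507384 + 1662 = 509046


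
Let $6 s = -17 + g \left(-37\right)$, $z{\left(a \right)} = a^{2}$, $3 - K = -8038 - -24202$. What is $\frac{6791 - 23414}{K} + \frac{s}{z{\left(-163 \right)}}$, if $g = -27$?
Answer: $\frac{444301504}{429381609} \approx 1.0347$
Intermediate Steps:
$K = -16161$ ($K = 3 - \left(-8038 - -24202\right) = 3 - \left(-8038 + 24202\right) = 3 - 16164 = -16161$)
$s = \frac{491}{3}$ ($s = \frac{-17 - -999}{6} = \frac{-17 + 999}{6} = \frac{1}{6} \cdot 982 = \frac{491}{3} \approx 163.67$)
$\frac{6791 - 23414}{K} + \frac{s}{z{\left(-163 \right)}} = \frac{6791 - 23414}{-16161} + \frac{491}{3 \left(-163\right)^{2}} = \left(-16623\right) \left(- \frac{1}{16161}\right) + \frac{491}{3 \cdot 26569} = \frac{5541}{5387} + \frac{491}{3} \cdot \frac{1}{26569} = \frac{5541}{5387} + \frac{491}{79707} = \frac{444301504}{429381609}$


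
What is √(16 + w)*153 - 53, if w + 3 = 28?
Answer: -53 + 153*√41 ≈ 926.68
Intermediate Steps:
w = 25 (w = -3 + 28 = 25)
√(16 + w)*153 - 53 = √(16 + 25)*153 - 53 = √41*153 - 53 = 153*√41 - 53 = -53 + 153*√41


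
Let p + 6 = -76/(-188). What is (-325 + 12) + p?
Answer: -14974/47 ≈ -318.60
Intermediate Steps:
p = -263/47 (p = -6 - 76/(-188) = -6 - 76*(-1/188) = -6 + 19/47 = -263/47 ≈ -5.5957)
(-325 + 12) + p = (-325 + 12) - 263/47 = -313 - 263/47 = -14974/47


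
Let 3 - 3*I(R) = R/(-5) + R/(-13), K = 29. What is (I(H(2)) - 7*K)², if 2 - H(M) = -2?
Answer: 171767236/4225 ≈ 40655.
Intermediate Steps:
H(M) = 4 (H(M) = 2 - 1*(-2) = 2 + 2 = 4)
I(R) = 1 + 6*R/65 (I(R) = 1 - (R/(-5) + R/(-13))/3 = 1 - (R*(-⅕) + R*(-1/13))/3 = 1 - (-R/5 - R/13)/3 = 1 - (-6)*R/65 = 1 + 6*R/65)
(I(H(2)) - 7*K)² = ((1 + (6/65)*4) - 7*29)² = ((1 + 24/65) - 203)² = (89/65 - 203)² = (-13106/65)² = 171767236/4225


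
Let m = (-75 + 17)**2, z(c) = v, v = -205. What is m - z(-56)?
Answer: 3569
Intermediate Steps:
z(c) = -205
m = 3364 (m = (-58)**2 = 3364)
m - z(-56) = 3364 - 1*(-205) = 3364 + 205 = 3569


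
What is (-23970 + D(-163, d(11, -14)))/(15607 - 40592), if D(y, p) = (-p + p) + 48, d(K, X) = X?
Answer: 23922/24985 ≈ 0.95745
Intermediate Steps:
D(y, p) = 48 (D(y, p) = 0 + 48 = 48)
(-23970 + D(-163, d(11, -14)))/(15607 - 40592) = (-23970 + 48)/(15607 - 40592) = -23922/(-24985) = -23922*(-1/24985) = 23922/24985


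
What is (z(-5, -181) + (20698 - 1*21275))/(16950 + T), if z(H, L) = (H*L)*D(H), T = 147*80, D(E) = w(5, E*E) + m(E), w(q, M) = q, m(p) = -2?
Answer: 1069/14355 ≈ 0.074469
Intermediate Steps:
D(E) = 3 (D(E) = 5 - 2 = 3)
T = 11760
z(H, L) = 3*H*L (z(H, L) = (H*L)*3 = 3*H*L)
(z(-5, -181) + (20698 - 1*21275))/(16950 + T) = (3*(-5)*(-181) + (20698 - 1*21275))/(16950 + 11760) = (2715 + (20698 - 21275))/28710 = (2715 - 577)*(1/28710) = 2138*(1/28710) = 1069/14355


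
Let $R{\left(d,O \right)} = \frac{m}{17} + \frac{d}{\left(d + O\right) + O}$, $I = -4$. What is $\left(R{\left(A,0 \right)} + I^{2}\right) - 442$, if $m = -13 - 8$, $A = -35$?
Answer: $- \frac{7246}{17} \approx -426.24$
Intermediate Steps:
$m = -21$
$R{\left(d,O \right)} = - \frac{21}{17} + \frac{d}{d + 2 O}$ ($R{\left(d,O \right)} = - \frac{21}{17} + \frac{d}{\left(d + O\right) + O} = \left(-21\right) \frac{1}{17} + \frac{d}{\left(O + d\right) + O} = - \frac{21}{17} + \frac{d}{d + 2 O}$)
$\left(R{\left(A,0 \right)} + I^{2}\right) - 442 = \left(\frac{2 \left(\left(-21\right) 0 - -70\right)}{17 \left(-35 + 2 \cdot 0\right)} + \left(-4\right)^{2}\right) - 442 = \left(\frac{2 \left(0 + 70\right)}{17 \left(-35 + 0\right)} + 16\right) - 442 = \left(\frac{2}{17} \frac{1}{-35} \cdot 70 + 16\right) - 442 = \left(\frac{2}{17} \left(- \frac{1}{35}\right) 70 + 16\right) - 442 = \left(- \frac{4}{17} + 16\right) - 442 = \frac{268}{17} - 442 = - \frac{7246}{17}$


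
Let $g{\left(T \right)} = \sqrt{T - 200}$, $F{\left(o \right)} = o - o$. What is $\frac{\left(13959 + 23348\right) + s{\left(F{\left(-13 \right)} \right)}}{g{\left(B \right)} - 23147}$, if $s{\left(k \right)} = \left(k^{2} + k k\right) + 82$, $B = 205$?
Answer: $- \frac{865443183}{535783604} - \frac{37389 \sqrt{5}}{535783604} \approx -1.6154$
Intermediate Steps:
$F{\left(o \right)} = 0$
$g{\left(T \right)} = \sqrt{-200 + T}$
$s{\left(k \right)} = 82 + 2 k^{2}$ ($s{\left(k \right)} = \left(k^{2} + k^{2}\right) + 82 = 2 k^{2} + 82 = 82 + 2 k^{2}$)
$\frac{\left(13959 + 23348\right) + s{\left(F{\left(-13 \right)} \right)}}{g{\left(B \right)} - 23147} = \frac{\left(13959 + 23348\right) + \left(82 + 2 \cdot 0^{2}\right)}{\sqrt{-200 + 205} - 23147} = \frac{37307 + \left(82 + 2 \cdot 0\right)}{\sqrt{5} - 23147} = \frac{37307 + \left(82 + 0\right)}{-23147 + \sqrt{5}} = \frac{37307 + 82}{-23147 + \sqrt{5}} = \frac{37389}{-23147 + \sqrt{5}}$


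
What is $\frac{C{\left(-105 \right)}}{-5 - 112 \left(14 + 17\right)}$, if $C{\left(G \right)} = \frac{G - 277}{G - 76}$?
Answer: $- \frac{382}{629337} \approx -0.00060699$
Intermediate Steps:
$C{\left(G \right)} = \frac{-277 + G}{-76 + G}$
$\frac{C{\left(-105 \right)}}{-5 - 112 \left(14 + 17\right)} = \frac{\frac{1}{-76 - 105} \left(-277 - 105\right)}{-5 - 112 \left(14 + 17\right)} = \frac{\frac{1}{-181} \left(-382\right)}{-5 - 3472} = \frac{\left(- \frac{1}{181}\right) \left(-382\right)}{-5 - 3472} = \frac{382}{181 \left(-3477\right)} = \frac{382}{181} \left(- \frac{1}{3477}\right) = - \frac{382}{629337}$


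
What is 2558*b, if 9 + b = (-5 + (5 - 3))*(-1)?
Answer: -15348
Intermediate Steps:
b = -6 (b = -9 + (-5 + (5 - 3))*(-1) = -9 + (-5 + 2)*(-1) = -9 - 3*(-1) = -9 + 3 = -6)
2558*b = 2558*(-6) = -15348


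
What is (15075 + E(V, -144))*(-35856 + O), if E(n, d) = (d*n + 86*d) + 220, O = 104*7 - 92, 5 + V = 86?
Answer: 308280660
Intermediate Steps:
V = 81 (V = -5 + 86 = 81)
O = 636 (O = 728 - 92 = 636)
E(n, d) = 220 + 86*d + d*n (E(n, d) = (86*d + d*n) + 220 = 220 + 86*d + d*n)
(15075 + E(V, -144))*(-35856 + O) = (15075 + (220 + 86*(-144) - 144*81))*(-35856 + 636) = (15075 + (220 - 12384 - 11664))*(-35220) = (15075 - 23828)*(-35220) = -8753*(-35220) = 308280660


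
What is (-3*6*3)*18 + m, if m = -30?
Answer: -1002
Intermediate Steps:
(-3*6*3)*18 + m = (-3*6*3)*18 - 30 = -18*3*18 - 30 = -54*18 - 30 = -972 - 30 = -1002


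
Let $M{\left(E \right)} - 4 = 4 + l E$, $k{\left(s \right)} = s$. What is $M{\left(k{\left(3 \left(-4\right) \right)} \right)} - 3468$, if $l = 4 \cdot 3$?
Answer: $-3604$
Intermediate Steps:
$l = 12$
$M{\left(E \right)} = 8 + 12 E$ ($M{\left(E \right)} = 4 + \left(4 + 12 E\right) = 8 + 12 E$)
$M{\left(k{\left(3 \left(-4\right) \right)} \right)} - 3468 = \left(8 + 12 \cdot 3 \left(-4\right)\right) - 3468 = \left(8 + 12 \left(-12\right)\right) - 3468 = \left(8 - 144\right) - 3468 = -136 - 3468 = -3604$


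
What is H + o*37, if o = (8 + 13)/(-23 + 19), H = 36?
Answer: -633/4 ≈ -158.25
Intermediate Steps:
o = -21/4 (o = 21/(-4) = 21*(-¼) = -21/4 ≈ -5.2500)
H + o*37 = 36 - 21/4*37 = 36 - 777/4 = -633/4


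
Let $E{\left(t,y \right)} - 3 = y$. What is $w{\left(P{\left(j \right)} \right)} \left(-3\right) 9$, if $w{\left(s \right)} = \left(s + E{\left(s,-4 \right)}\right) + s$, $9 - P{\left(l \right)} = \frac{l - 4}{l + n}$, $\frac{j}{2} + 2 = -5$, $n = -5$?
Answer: $- \frac{7749}{19} \approx -407.84$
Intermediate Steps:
$E{\left(t,y \right)} = 3 + y$
$j = -14$ ($j = -4 + 2 \left(-5\right) = -4 - 10 = -14$)
$P{\left(l \right)} = 9 - \frac{-4 + l}{-5 + l}$ ($P{\left(l \right)} = 9 - \frac{l - 4}{l - 5} = 9 - \frac{-4 + l}{-5 + l}$)
$w{\left(s \right)} = -1 + 2 s$ ($w{\left(s \right)} = \left(s + \left(3 - 4\right)\right) + s = \left(s - 1\right) + s = \left(-1 + s\right) + s = -1 + 2 s$)
$w{\left(P{\left(j \right)} \right)} \left(-3\right) 9 = \left(-1 + 2 \frac{-41 + 8 \left(-14\right)}{-5 - 14}\right) \left(-3\right) 9 = \left(-1 + 2 \frac{-41 - 112}{-19}\right) \left(-3\right) 9 = \left(-1 + 2 \left(\left(- \frac{1}{19}\right) \left(-153\right)\right)\right) \left(-3\right) 9 = \left(-1 + 2 \cdot \frac{153}{19}\right) \left(-3\right) 9 = \left(-1 + \frac{306}{19}\right) \left(-3\right) 9 = \frac{287}{19} \left(-3\right) 9 = \left(- \frac{861}{19}\right) 9 = - \frac{7749}{19}$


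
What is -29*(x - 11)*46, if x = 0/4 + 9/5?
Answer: 61364/5 ≈ 12273.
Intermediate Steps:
x = 9/5 (x = 0*(1/4) + 9*(1/5) = 0 + 9/5 = 9/5 ≈ 1.8000)
-29*(x - 11)*46 = -29*(9/5 - 11)*46 = -29*(-46/5)*46 = (1334/5)*46 = 61364/5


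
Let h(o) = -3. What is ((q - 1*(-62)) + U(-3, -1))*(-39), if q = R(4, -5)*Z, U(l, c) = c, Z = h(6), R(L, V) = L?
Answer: -1911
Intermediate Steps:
Z = -3
q = -12 (q = 4*(-3) = -12)
((q - 1*(-62)) + U(-3, -1))*(-39) = ((-12 - 1*(-62)) - 1)*(-39) = ((-12 + 62) - 1)*(-39) = (50 - 1)*(-39) = 49*(-39) = -1911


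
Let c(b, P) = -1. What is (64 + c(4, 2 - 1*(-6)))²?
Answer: 3969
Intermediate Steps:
(64 + c(4, 2 - 1*(-6)))² = (64 - 1)² = 63² = 3969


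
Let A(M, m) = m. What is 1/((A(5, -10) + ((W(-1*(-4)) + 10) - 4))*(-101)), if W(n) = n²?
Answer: -1/1212 ≈ -0.00082508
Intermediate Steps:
1/((A(5, -10) + ((W(-1*(-4)) + 10) - 4))*(-101)) = 1/((-10 + (((-1*(-4))² + 10) - 4))*(-101)) = 1/((-10 + ((4² + 10) - 4))*(-101)) = 1/((-10 + ((16 + 10) - 4))*(-101)) = 1/((-10 + (26 - 4))*(-101)) = 1/((-10 + 22)*(-101)) = 1/(12*(-101)) = 1/(-1212) = -1/1212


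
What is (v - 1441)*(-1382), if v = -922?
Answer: 3265666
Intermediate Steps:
(v - 1441)*(-1382) = (-922 - 1441)*(-1382) = -2363*(-1382) = 3265666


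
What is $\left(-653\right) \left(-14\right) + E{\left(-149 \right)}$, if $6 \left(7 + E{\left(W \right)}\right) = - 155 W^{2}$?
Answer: $- \frac{3386345}{6} \approx -5.6439 \cdot 10^{5}$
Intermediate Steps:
$E{\left(W \right)} = -7 - \frac{155 W^{2}}{6}$ ($E{\left(W \right)} = -7 + \frac{\left(-155\right) W^{2}}{6} = -7 - \frac{155 W^{2}}{6}$)
$\left(-653\right) \left(-14\right) + E{\left(-149 \right)} = \left(-653\right) \left(-14\right) - \left(7 + \frac{155 \left(-149\right)^{2}}{6}\right) = 9142 - \frac{3441197}{6} = - \frac{3386345}{6}$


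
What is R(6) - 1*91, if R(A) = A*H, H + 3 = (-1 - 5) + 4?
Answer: -121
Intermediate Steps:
H = -5 (H = -3 + ((-1 - 5) + 4) = -3 + (-6 + 4) = -3 - 2 = -5)
R(A) = -5*A (R(A) = A*(-5) = -5*A)
R(6) - 1*91 = -5*6 - 1*91 = -30 - 91 = -121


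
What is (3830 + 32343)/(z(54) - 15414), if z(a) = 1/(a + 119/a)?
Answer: -109785055/46781436 ≈ -2.3468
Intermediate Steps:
(3830 + 32343)/(z(54) - 15414) = (3830 + 32343)/(54/(119 + 54²) - 15414) = 36173/(54/(119 + 2916) - 15414) = 36173/(54/3035 - 15414) = 36173/(-46781436/3035) = 36173*(-3035/46781436) = -109785055/46781436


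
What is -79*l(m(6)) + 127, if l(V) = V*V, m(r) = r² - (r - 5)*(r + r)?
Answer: -45377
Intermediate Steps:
m(r) = r² - 2*r*(-5 + r) (m(r) = r² - (-5 + r)*2*r = r² - 2*r*(-5 + r))
l(V) = V²
-79*l(m(6)) + 127 = -79*36*(10 - 1*6)² + 127 = -79*36*(10 - 6)² + 127 = -79*(6*4)² + 127 = -79*24² + 127 = -79*576 + 127 = -45504 + 127 = -45377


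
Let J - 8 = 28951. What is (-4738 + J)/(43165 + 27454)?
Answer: 24221/70619 ≈ 0.34298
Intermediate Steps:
J = 28959 (J = 8 + 28951 = 28959)
(-4738 + J)/(43165 + 27454) = (-4738 + 28959)/(43165 + 27454) = 24221/70619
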